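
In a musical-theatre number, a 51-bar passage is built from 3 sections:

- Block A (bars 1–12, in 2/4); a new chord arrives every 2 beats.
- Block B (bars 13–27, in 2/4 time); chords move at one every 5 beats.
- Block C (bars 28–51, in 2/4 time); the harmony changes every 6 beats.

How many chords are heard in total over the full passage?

26 chords

A: 12 bars × 2 beats = 24 beats; 2 beats/chord → 12 chords.
B: 15 bars × 2 beats = 30 beats; 5 beats/chord → 6 chords.
C: 24 bars × 2 beats = 48 beats; 6 beats/chord → 8 chords.
Total: 12 + 6 + 8 = 26.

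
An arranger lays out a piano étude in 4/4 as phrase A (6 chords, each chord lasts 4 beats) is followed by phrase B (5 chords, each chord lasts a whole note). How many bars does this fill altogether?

A: 6 × 4 = 24 beats = 6 bars.
B: 5 × 4 = 20 beats = 5 bars.
Total: 6 + 5 = 11 bars.

11 bars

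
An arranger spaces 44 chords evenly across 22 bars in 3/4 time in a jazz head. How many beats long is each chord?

22 bars × 3 beats/bar = 66 beats total.
66 beats ÷ 44 chords = 1.5 beats per chord.
(That is a dotted quarter note.)

1.5 beats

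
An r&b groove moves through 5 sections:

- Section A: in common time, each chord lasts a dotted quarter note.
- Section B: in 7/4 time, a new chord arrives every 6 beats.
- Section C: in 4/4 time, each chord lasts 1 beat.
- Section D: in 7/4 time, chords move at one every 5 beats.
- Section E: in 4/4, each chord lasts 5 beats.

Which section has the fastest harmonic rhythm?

Section C

A: 4 beats/bar ÷ 1.5 beats/chord = 8/3 chords/bar.
B: 7 beats/bar ÷ 6 beats/chord = 7/6 chords/bar.
C: 4 beats/bar ÷ 1 beat/chord = 4 chords/bar.
D: 7 beats/bar ÷ 5 beats/chord = 1.4 chords/bar.
E: 4 beats/bar ÷ 5 beats/chord = 0.8 chords/bar.
Fastest is C at 4 chords/bar.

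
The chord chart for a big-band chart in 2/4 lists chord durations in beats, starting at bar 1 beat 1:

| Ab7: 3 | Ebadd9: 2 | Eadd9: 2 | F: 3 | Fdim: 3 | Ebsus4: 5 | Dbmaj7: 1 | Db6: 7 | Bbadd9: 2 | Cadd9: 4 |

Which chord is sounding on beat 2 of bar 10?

Beat 2 of bar 10 is beat (10−1)×2 + 2 = 20 overall.
Running totals: Ab7 ends at 3, Ebadd9 ends at 5, Eadd9 ends at 7, F ends at 10, Fdim ends at 13, Ebsus4 ends at 18, Dbmaj7 ends at 19, Db6 ends at 26.
Beat 20 falls within Db6.

Db6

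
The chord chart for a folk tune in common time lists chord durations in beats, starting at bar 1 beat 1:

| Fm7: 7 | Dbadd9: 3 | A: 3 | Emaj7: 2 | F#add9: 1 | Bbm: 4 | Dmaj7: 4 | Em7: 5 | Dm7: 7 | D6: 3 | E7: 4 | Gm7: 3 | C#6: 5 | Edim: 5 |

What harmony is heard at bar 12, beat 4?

C#6

Beat 4 of bar 12 is beat (12−1)×4 + 4 = 48 overall.
Running totals: Fm7 ends at 7, Dbadd9 ends at 10, A ends at 13, Emaj7 ends at 15, F#add9 ends at 16, Bbm ends at 20, Dmaj7 ends at 24, Em7 ends at 29, Dm7 ends at 36, D6 ends at 39, E7 ends at 43, Gm7 ends at 46, C#6 ends at 51.
Beat 48 falls within C#6.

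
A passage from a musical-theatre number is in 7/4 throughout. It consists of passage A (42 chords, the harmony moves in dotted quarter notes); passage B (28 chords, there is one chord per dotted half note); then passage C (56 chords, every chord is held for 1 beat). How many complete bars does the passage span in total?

A: 42 × 1.5 = 63 beats = 9 bars.
B: 28 × 3 = 84 beats = 12 bars.
C: 56 × 1 = 56 beats = 8 bars.
Total: 9 + 12 + 8 = 29 bars.

29 bars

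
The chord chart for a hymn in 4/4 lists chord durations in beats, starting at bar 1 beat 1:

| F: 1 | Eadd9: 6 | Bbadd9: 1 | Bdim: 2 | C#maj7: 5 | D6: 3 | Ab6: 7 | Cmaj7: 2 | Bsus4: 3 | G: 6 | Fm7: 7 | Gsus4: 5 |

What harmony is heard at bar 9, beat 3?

G

Beat 3 of bar 9 is beat (9−1)×4 + 3 = 35 overall.
Running totals: F ends at 1, Eadd9 ends at 7, Bbadd9 ends at 8, Bdim ends at 10, C#maj7 ends at 15, D6 ends at 18, Ab6 ends at 25, Cmaj7 ends at 27, Bsus4 ends at 30, G ends at 36.
Beat 35 falls within G.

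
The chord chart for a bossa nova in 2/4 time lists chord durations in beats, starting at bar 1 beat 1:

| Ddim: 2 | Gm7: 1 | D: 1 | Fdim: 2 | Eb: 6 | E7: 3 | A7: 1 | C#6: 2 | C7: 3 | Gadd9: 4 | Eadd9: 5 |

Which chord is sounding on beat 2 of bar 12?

Beat 2 of bar 12 is beat (12−1)×2 + 2 = 24 overall.
Running totals: Ddim ends at 2, Gm7 ends at 3, D ends at 4, Fdim ends at 6, Eb ends at 12, E7 ends at 15, A7 ends at 16, C#6 ends at 18, C7 ends at 21, Gadd9 ends at 25.
Beat 24 falls within Gadd9.

Gadd9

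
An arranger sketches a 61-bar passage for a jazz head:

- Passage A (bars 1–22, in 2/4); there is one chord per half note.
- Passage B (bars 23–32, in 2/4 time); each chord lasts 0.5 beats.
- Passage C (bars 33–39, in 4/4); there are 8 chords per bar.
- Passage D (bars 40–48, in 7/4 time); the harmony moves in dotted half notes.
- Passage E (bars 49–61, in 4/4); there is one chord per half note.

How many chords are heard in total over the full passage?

165 chords

A: 22 bars × 2 beats = 44 beats; 2 beats/chord → 22 chords.
B: 10 bars × 2 beats = 20 beats; 0.5 beats/chord → 40 chords.
C: 7 bars × 4 beats = 28 beats; 0.5 beats/chord → 56 chords.
D: 9 bars × 7 beats = 63 beats; 3 beats/chord → 21 chords.
E: 13 bars × 4 beats = 52 beats; 2 beats/chord → 26 chords.
Total: 22 + 40 + 56 + 21 + 26 = 165.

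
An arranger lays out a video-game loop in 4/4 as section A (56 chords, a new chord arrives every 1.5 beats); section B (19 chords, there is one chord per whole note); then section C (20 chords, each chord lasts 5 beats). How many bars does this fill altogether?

65 bars

A: 56 × 1.5 = 84 beats = 21 bars.
B: 19 × 4 = 76 beats = 19 bars.
C: 20 × 5 = 100 beats = 25 bars.
Total: 21 + 19 + 25 = 65 bars.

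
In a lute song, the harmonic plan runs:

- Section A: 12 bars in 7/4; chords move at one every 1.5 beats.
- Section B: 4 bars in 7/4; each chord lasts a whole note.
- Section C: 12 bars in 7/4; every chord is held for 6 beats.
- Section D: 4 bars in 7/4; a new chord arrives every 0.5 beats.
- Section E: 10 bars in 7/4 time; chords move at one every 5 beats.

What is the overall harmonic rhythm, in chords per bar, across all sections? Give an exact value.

A: 12 × 7 = 84 beats ÷ 1.5 = 56 chords.
B: 4 × 7 = 28 beats ÷ 4 = 7 chords.
C: 12 × 7 = 84 beats ÷ 6 = 14 chords.
D: 4 × 7 = 28 beats ÷ 0.5 = 56 chords.
E: 10 × 7 = 70 beats ÷ 5 = 14 chords.
Overall: 147 chords over 42 bars → 147/42 = 3.5 chords per bar.

3.5 chords per bar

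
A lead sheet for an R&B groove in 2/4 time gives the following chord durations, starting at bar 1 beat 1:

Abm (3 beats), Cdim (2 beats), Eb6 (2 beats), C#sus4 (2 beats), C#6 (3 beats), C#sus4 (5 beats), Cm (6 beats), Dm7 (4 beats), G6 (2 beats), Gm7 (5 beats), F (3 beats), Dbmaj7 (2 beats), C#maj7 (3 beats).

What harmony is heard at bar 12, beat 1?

Beat 1 of bar 12 is beat (12−1)×2 + 1 = 23 overall.
Running totals: Abm ends at 3, Cdim ends at 5, Eb6 ends at 7, C#sus4 ends at 9, C#6 ends at 12, C#sus4 ends at 17, Cm ends at 23.
Beat 23 falls within Cm.

Cm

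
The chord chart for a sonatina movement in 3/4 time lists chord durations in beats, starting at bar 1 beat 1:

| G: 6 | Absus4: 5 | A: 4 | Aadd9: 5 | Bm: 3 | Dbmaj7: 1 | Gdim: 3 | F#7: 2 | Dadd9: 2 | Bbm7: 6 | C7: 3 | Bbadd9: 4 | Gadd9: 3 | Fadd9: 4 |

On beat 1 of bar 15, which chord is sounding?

Bbadd9

Beat 1 of bar 15 is beat (15−1)×3 + 1 = 43 overall.
Running totals: G ends at 6, Absus4 ends at 11, A ends at 15, Aadd9 ends at 20, Bm ends at 23, Dbmaj7 ends at 24, Gdim ends at 27, F#7 ends at 29, Dadd9 ends at 31, Bbm7 ends at 37, C7 ends at 40, Bbadd9 ends at 44.
Beat 43 falls within Bbadd9.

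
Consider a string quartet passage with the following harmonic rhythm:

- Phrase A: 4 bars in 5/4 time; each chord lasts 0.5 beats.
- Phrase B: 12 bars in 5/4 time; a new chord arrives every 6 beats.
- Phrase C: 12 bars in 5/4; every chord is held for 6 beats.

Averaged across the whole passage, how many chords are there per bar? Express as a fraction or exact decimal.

15/7 chords per bar

A: 4 bars of 5 beats is 20 beats; at 0.5 beats each that's 40 chords.
B: 12 bars of 5 beats is 60 beats; at 6 beats each that's 10 chords.
C: 12 bars of 5 beats is 60 beats; at 6 beats each that's 10 chords.
Overall: 60 chords over 28 bars → 60/28 = 15/7 chords per bar.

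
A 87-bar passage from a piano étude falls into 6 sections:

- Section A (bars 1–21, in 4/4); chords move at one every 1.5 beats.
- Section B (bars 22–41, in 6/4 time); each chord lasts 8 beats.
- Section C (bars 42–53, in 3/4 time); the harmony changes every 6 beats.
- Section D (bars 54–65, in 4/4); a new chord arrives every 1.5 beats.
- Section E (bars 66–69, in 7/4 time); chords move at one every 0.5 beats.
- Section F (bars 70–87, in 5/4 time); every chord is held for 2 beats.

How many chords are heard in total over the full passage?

A has 84 beats and chords last 1.5 each, so 56 chords.
B has 120 beats and chords last 8 each, so 15 chords.
C has 36 beats and chords last 6 each, so 6 chords.
D has 48 beats and chords last 1.5 each, so 32 chords.
E has 28 beats and chords last 0.5 each, so 56 chords.
F has 90 beats and chords last 2 each, so 45 chords.
Total: 56 + 15 + 6 + 32 + 56 + 45 = 210.

210 chords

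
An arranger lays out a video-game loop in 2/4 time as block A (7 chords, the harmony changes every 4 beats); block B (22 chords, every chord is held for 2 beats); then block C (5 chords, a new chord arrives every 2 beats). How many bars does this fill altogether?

A: 7 × 4 = 28 beats = 14 bars.
B: 22 × 2 = 44 beats = 22 bars.
C: 5 × 2 = 10 beats = 5 bars.
Total: 14 + 22 + 5 = 41 bars.

41 bars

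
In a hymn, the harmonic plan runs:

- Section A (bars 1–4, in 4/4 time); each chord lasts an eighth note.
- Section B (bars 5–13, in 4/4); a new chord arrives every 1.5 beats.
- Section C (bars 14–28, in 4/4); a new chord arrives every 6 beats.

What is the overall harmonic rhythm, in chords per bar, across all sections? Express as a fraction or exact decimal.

33/14 chords per bar

A: 4 bars of 4 beats is 16 beats; at 0.5 beats each that's 32 chords.
B: 9 bars of 4 beats is 36 beats; at 1.5 beats each that's 24 chords.
C: 15 bars of 4 beats is 60 beats; at 6 beats each that's 10 chords.
Overall: 66 chords over 28 bars → 66/28 = 33/14 chords per bar.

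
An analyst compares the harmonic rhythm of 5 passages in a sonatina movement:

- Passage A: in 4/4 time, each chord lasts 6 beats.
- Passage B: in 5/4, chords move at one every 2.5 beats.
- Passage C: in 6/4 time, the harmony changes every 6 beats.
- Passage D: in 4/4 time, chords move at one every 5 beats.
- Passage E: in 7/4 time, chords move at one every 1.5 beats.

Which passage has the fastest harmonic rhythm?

A: each chord is 6 beats in 4/4, so 2/3 per bar.
B: each chord is 2.5 beats in 5/4, so 2 per bar.
C: each chord is 6 beats in 6/4, so 1 per bar.
D: each chord is 5 beats in 4/4, so 0.8 per bar.
E: each chord is 1.5 beats in 7/4, so 14/3 per bar.
Fastest is E at 14/3 chords/bar.

Passage E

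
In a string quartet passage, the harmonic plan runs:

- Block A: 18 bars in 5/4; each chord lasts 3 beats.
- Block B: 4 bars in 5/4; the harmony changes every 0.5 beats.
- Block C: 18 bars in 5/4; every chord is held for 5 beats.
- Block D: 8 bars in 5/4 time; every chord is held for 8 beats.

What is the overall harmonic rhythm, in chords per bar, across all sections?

A: 18 bars of 5 beats is 90 beats; at 3 beats each that's 30 chords.
B: 4 bars of 5 beats is 20 beats; at 0.5 beats each that's 40 chords.
C: 18 bars of 5 beats is 90 beats; at 5 beats each that's 18 chords.
D: 8 bars of 5 beats is 40 beats; at 8 beats each that's 5 chords.
Overall: 93 chords over 48 bars → 93/48 = 31/16 chords per bar.

31/16 chords per bar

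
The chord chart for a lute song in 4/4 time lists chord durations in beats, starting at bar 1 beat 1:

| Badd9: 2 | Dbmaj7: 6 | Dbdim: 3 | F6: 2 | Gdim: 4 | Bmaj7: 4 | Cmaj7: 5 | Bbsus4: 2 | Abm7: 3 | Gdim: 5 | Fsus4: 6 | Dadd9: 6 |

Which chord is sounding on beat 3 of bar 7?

Bbsus4

Beat 3 of bar 7 is beat (7−1)×4 + 3 = 27 overall.
Running totals: Badd9 ends at 2, Dbmaj7 ends at 8, Dbdim ends at 11, F6 ends at 13, Gdim ends at 17, Bmaj7 ends at 21, Cmaj7 ends at 26, Bbsus4 ends at 28.
Beat 27 falls within Bbsus4.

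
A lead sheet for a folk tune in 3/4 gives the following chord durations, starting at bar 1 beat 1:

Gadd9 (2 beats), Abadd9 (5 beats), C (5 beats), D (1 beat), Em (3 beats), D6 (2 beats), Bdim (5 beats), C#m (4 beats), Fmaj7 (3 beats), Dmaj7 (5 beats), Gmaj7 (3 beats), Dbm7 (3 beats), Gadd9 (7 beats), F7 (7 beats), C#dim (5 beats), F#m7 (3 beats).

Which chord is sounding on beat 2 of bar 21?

Beat 2 of bar 21 is beat (21−1)×3 + 2 = 62 overall.
Running totals: Gadd9 ends at 2, Abadd9 ends at 7, C ends at 12, D ends at 13, Em ends at 16, D6 ends at 18, Bdim ends at 23, C#m ends at 27, Fmaj7 ends at 30, Dmaj7 ends at 35, Gmaj7 ends at 38, Dbm7 ends at 41, Gadd9 ends at 48, F7 ends at 55, C#dim ends at 60, F#m7 ends at 63.
Beat 62 falls within F#m7.

F#m7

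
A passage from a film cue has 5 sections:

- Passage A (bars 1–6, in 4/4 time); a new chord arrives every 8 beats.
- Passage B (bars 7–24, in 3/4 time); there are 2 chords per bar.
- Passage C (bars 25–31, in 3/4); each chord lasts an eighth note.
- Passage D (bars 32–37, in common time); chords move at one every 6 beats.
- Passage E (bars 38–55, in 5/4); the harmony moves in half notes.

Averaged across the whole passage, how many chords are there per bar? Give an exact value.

26/11 chords per bar

A: 6 bars of 4 beats is 24 beats; at 8 beats each that's 3 chords.
B: 18 bars of 3 beats is 54 beats; at 1.5 beats each that's 36 chords.
C: 7 bars of 3 beats is 21 beats; at 0.5 beats each that's 42 chords.
D: 6 bars of 4 beats is 24 beats; at 6 beats each that's 4 chords.
E: 18 bars of 5 beats is 90 beats; at 2 beats each that's 45 chords.
Overall: 130 chords over 55 bars → 130/55 = 26/11 chords per bar.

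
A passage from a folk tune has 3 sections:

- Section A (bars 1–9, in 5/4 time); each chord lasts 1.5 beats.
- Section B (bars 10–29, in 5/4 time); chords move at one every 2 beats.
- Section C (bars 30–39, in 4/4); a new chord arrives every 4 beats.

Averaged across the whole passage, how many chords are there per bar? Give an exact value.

30/13 chords per bar

A: 9 × 5 = 45 beats ÷ 1.5 = 30 chords.
B: 20 × 5 = 100 beats ÷ 2 = 50 chords.
C: 10 × 4 = 40 beats ÷ 4 = 10 chords.
Overall: 90 chords over 39 bars → 90/39 = 30/13 chords per bar.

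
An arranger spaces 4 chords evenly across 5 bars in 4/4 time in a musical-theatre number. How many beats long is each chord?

5 bars × 4 beats/bar = 20 beats total.
20 beats ÷ 4 chords = 5 beats per chord.

5 beats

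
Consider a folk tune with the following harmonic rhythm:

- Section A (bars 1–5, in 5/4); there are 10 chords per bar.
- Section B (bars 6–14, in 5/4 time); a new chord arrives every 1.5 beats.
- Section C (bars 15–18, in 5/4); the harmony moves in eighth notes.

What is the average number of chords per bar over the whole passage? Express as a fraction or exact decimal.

20/3 chords per bar

A: 5 × 5 = 25 beats ÷ 0.5 = 50 chords.
B: 9 × 5 = 45 beats ÷ 1.5 = 30 chords.
C: 4 × 5 = 20 beats ÷ 0.5 = 40 chords.
Overall: 120 chords over 18 bars → 120/18 = 20/3 chords per bar.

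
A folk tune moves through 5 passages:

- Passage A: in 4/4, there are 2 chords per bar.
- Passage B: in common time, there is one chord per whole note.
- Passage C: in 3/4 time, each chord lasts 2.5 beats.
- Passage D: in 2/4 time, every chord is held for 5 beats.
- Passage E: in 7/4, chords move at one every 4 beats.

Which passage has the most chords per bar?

Passage A

A: 4/2 = 2 chords/bar.
B: 4/4 = 1 chord/bar.
C: 3/2.5 = 1.2 chords/bar.
D: 2/5 = 0.4 chords/bar.
E: 7/4 = 1.75 chords/bar.
Fastest is A at 2 chords/bar.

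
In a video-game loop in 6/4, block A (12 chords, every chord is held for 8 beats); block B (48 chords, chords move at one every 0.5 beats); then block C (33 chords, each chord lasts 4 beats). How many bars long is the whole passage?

A: 12 × 8 = 96 beats = 16 bars.
B: 48 × 0.5 = 24 beats = 4 bars.
C: 33 × 4 = 132 beats = 22 bars.
Total: 16 + 4 + 22 = 42 bars.

42 bars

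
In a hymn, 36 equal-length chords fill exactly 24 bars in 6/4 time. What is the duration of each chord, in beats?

24 bars × 6 beats/bar = 144 beats total.
144 beats ÷ 36 chords = 4 beats per chord.
(That is a whole note.)

4 beats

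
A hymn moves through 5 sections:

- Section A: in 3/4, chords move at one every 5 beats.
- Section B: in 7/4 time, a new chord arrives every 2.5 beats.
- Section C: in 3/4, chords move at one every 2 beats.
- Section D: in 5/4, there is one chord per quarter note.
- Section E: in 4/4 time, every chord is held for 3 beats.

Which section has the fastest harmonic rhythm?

A: 3 beats/bar ÷ 5 beats/chord = 0.6 chords/bar.
B: 7 beats/bar ÷ 2.5 beats/chord = 2.8 chords/bar.
C: 3 beats/bar ÷ 2 beats/chord = 1.5 chords/bar.
D: 5 beats/bar ÷ 1 beat/chord = 5 chords/bar.
E: 4 beats/bar ÷ 3 beats/chord = 4/3 chords/bar.
Fastest is D at 5 chords/bar.

Section D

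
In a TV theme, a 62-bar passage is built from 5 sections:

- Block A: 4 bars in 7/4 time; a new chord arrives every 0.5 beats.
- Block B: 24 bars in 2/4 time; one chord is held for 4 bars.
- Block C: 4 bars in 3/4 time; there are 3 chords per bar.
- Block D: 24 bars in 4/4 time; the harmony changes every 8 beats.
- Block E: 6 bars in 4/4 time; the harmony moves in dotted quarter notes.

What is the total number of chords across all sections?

102 chords

A: 4 bars × 7 beats = 28 beats; 0.5 beats/chord → 56 chords.
B: 24 bars × 2 beats = 48 beats; 8 beats/chord → 6 chords.
C: 4 bars × 3 beats = 12 beats; 1 beat/chord → 12 chords.
D: 24 bars × 4 beats = 96 beats; 8 beats/chord → 12 chords.
E: 6 bars × 4 beats = 24 beats; 1.5 beats/chord → 16 chords.
Total: 56 + 6 + 12 + 12 + 16 = 102.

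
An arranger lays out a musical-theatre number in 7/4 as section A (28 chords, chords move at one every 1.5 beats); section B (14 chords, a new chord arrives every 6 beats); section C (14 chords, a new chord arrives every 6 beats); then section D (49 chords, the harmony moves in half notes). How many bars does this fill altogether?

44 bars

A: 28 × 1.5 = 42 beats = 6 bars.
B: 14 × 6 = 84 beats = 12 bars.
C: 14 × 6 = 84 beats = 12 bars.
D: 49 × 2 = 98 beats = 14 bars.
Total: 6 + 12 + 12 + 14 = 44 bars.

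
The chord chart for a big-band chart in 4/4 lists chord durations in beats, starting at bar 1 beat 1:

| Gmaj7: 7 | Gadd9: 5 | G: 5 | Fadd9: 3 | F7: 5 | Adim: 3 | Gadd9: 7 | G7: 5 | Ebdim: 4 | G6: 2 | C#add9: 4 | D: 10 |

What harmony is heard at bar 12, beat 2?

Beat 2 of bar 12 is beat (12−1)×4 + 2 = 46 overall.
Running totals: Gmaj7 ends at 7, Gadd9 ends at 12, G ends at 17, Fadd9 ends at 20, F7 ends at 25, Adim ends at 28, Gadd9 ends at 35, G7 ends at 40, Ebdim ends at 44, G6 ends at 46.
Beat 46 falls within G6.

G6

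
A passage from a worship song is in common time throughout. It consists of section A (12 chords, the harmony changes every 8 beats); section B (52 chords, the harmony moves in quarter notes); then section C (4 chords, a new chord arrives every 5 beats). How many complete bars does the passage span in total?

A: 12 × 8 = 96 beats = 24 bars.
B: 52 × 1 = 52 beats = 13 bars.
C: 4 × 5 = 20 beats = 5 bars.
Total: 24 + 13 + 5 = 42 bars.

42 bars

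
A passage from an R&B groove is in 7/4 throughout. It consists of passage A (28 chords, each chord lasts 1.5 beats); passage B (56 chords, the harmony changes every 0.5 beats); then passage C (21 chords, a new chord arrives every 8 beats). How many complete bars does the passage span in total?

A: 28 × 1.5 = 42 beats = 6 bars.
B: 56 × 0.5 = 28 beats = 4 bars.
C: 21 × 8 = 168 beats = 24 bars.
Total: 6 + 4 + 24 = 34 bars.

34 bars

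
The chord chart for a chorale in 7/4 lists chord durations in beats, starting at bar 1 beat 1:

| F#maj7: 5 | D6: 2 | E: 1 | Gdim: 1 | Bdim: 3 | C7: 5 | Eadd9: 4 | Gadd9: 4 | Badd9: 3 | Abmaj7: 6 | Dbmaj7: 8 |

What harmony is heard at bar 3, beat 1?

Beat 1 of bar 3 is beat (3−1)×7 + 1 = 15 overall.
Running totals: F#maj7 ends at 5, D6 ends at 7, E ends at 8, Gdim ends at 9, Bdim ends at 12, C7 ends at 17.
Beat 15 falls within C7.

C7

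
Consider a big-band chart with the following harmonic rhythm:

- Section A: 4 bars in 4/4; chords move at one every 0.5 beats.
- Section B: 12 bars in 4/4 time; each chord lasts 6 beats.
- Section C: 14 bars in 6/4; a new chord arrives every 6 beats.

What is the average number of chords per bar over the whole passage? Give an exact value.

A: 4 × 4 = 16 beats ÷ 0.5 = 32 chords.
B: 12 × 4 = 48 beats ÷ 6 = 8 chords.
C: 14 × 6 = 84 beats ÷ 6 = 14 chords.
Overall: 54 chords over 30 bars → 54/30 = 1.8 chords per bar.

1.8 chords per bar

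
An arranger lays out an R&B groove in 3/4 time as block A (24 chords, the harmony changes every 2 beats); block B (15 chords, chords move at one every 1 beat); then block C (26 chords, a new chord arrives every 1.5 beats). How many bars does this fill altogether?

A: 24 × 2 = 48 beats = 16 bars.
B: 15 × 1 = 15 beats = 5 bars.
C: 26 × 1.5 = 39 beats = 13 bars.
Total: 16 + 5 + 13 = 34 bars.

34 bars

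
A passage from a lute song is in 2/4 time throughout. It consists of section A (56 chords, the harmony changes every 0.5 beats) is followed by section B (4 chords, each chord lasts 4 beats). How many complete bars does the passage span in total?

22 bars

A: 56 × 0.5 = 28 beats = 14 bars.
B: 4 × 4 = 16 beats = 8 bars.
Total: 14 + 8 = 22 bars.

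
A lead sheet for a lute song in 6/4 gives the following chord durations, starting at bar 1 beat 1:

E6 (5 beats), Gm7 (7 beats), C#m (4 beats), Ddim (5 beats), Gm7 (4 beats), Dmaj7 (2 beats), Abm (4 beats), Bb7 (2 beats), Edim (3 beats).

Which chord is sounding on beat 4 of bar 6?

Beat 4 of bar 6 is beat (6−1)×6 + 4 = 34 overall.
Running totals: E6 ends at 5, Gm7 ends at 12, C#m ends at 16, Ddim ends at 21, Gm7 ends at 25, Dmaj7 ends at 27, Abm ends at 31, Bb7 ends at 33, Edim ends at 36.
Beat 34 falls within Edim.

Edim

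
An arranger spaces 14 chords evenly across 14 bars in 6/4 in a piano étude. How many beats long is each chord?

14 bars × 6 beats/bar = 84 beats total.
84 beats ÷ 14 chords = 6 beats per chord.

6 beats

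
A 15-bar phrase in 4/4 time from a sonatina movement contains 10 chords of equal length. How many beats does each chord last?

15 bars × 4 beats/bar = 60 beats total.
60 beats ÷ 10 chords = 6 beats per chord.

6 beats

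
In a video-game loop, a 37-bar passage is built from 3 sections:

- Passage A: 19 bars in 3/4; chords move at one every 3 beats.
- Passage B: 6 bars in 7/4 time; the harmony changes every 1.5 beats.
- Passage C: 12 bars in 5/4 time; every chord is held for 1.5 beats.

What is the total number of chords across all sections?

A: 19·3 = 57 beats, 57/3 = 19 chords.
B: 6·7 = 42 beats, 42/1.5 = 28 chords.
C: 12·5 = 60 beats, 60/1.5 = 40 chords.
Total: 19 + 28 + 40 = 87.

87 chords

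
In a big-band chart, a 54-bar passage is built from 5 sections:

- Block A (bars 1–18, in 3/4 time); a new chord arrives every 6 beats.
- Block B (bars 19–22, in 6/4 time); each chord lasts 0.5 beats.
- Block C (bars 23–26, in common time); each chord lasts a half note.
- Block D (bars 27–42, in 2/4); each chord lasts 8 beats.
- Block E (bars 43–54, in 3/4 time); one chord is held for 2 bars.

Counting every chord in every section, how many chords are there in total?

75 chords

A: 18 bars × 3 beats = 54 beats; 6 beats/chord → 9 chords.
B: 4 bars × 6 beats = 24 beats; 0.5 beats/chord → 48 chords.
C: 4 bars × 4 beats = 16 beats; 2 beats/chord → 8 chords.
D: 16 bars × 2 beats = 32 beats; 8 beats/chord → 4 chords.
E: 12 bars × 3 beats = 36 beats; 6 beats/chord → 6 chords.
Total: 9 + 48 + 8 + 4 + 6 = 75.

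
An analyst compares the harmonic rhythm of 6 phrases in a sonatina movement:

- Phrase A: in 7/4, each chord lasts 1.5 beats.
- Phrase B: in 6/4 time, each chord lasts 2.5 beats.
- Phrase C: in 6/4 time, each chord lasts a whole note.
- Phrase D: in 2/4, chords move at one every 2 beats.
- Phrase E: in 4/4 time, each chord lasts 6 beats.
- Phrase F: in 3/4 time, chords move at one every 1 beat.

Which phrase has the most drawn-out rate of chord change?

Phrase E

A: 7/1.5 = 14/3 chords/bar.
B: 6/2.5 = 2.4 chords/bar.
C: 6/4 = 1.5 chords/bar.
D: 2/2 = 1 chord/bar.
E: 4/6 = 2/3 chords/bar.
F: 3/1 = 3 chords/bar.
Slowest is E at 2/3 chords/bar.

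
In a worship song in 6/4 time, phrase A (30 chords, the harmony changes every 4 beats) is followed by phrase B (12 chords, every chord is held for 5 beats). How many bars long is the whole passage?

A: 30 × 4 = 120 beats = 20 bars.
B: 12 × 5 = 60 beats = 10 bars.
Total: 20 + 10 = 30 bars.

30 bars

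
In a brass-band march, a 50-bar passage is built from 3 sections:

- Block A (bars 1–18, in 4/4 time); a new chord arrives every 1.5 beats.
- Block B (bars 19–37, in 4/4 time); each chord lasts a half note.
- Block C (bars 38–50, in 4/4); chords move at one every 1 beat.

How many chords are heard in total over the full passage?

A: 18·4 = 72 beats, 72/1.5 = 48 chords.
B: 19·4 = 76 beats, 76/2 = 38 chords.
C: 13·4 = 52 beats, 52/1 = 52 chords.
Total: 48 + 38 + 52 = 138.

138 chords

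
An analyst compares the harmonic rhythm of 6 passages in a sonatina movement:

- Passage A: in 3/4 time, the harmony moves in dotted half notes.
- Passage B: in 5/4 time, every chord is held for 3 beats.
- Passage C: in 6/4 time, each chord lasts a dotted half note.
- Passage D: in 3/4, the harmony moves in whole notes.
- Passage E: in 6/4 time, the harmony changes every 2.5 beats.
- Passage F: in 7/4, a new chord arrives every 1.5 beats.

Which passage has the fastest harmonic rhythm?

Passage F

A: 3 beats/bar ÷ 3 beats/chord = 1 chord/bar.
B: 5 beats/bar ÷ 3 beats/chord = 5/3 chords/bar.
C: 6 beats/bar ÷ 3 beats/chord = 2 chords/bar.
D: 3 beats/bar ÷ 4 beats/chord = 0.75 chords/bar.
E: 6 beats/bar ÷ 2.5 beats/chord = 2.4 chords/bar.
F: 7 beats/bar ÷ 1.5 beats/chord = 14/3 chords/bar.
Fastest is F at 14/3 chords/bar.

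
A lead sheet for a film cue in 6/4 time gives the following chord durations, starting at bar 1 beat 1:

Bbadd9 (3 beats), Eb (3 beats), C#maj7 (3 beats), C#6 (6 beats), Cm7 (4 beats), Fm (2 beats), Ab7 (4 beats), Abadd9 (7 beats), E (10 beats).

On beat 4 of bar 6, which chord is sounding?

E

Beat 4 of bar 6 is beat (6−1)×6 + 4 = 34 overall.
Running totals: Bbadd9 ends at 3, Eb ends at 6, C#maj7 ends at 9, C#6 ends at 15, Cm7 ends at 19, Fm ends at 21, Ab7 ends at 25, Abadd9 ends at 32, E ends at 42.
Beat 34 falls within E.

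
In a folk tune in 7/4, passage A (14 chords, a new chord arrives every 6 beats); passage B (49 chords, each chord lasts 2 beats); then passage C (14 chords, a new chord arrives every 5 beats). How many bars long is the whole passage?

36 bars

A: 14 × 6 = 84 beats = 12 bars.
B: 49 × 2 = 98 beats = 14 bars.
C: 14 × 5 = 70 beats = 10 bars.
Total: 12 + 14 + 10 = 36 bars.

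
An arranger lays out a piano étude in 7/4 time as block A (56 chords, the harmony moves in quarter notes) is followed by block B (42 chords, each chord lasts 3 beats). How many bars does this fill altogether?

26 bars

A: 56 × 1 = 56 beats = 8 bars.
B: 42 × 3 = 126 beats = 18 bars.
Total: 8 + 18 = 26 bars.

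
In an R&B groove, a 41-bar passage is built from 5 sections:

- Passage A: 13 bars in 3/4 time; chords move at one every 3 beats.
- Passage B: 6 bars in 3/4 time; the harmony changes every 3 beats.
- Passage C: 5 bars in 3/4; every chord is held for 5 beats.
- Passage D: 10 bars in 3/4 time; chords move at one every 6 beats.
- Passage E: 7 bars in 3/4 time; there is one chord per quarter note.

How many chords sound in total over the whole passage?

48 chords

A: 13·3 = 39 beats, 39/3 = 13 chords.
B: 6·3 = 18 beats, 18/3 = 6 chords.
C: 5·3 = 15 beats, 15/5 = 3 chords.
D: 10·3 = 30 beats, 30/6 = 5 chords.
E: 7·3 = 21 beats, 21/1 = 21 chords.
Total: 13 + 6 + 3 + 5 + 21 = 48.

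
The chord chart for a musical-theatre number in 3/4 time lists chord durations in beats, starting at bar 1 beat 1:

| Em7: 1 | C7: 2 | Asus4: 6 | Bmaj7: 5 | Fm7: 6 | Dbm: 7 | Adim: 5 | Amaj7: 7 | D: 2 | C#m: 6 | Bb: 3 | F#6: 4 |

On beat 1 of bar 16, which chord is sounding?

C#m

Beat 1 of bar 16 is beat (16−1)×3 + 1 = 46 overall.
Running totals: Em7 ends at 1, C7 ends at 3, Asus4 ends at 9, Bmaj7 ends at 14, Fm7 ends at 20, Dbm ends at 27, Adim ends at 32, Amaj7 ends at 39, D ends at 41, C#m ends at 47.
Beat 46 falls within C#m.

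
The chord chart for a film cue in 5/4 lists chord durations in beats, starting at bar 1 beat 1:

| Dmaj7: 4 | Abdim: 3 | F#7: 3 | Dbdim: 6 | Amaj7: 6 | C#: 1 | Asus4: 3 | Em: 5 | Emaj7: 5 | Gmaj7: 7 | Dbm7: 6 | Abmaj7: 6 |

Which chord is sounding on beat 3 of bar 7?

Beat 3 of bar 7 is beat (7−1)×5 + 3 = 33 overall.
Running totals: Dmaj7 ends at 4, Abdim ends at 7, F#7 ends at 10, Dbdim ends at 16, Amaj7 ends at 22, C# ends at 23, Asus4 ends at 26, Em ends at 31, Emaj7 ends at 36.
Beat 33 falls within Emaj7.

Emaj7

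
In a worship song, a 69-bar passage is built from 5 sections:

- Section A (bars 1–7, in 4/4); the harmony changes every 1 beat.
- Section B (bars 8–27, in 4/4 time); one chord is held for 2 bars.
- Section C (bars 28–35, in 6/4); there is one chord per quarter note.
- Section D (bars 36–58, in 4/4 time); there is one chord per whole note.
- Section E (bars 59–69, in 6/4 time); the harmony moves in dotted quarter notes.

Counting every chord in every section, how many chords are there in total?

153 chords

A: 7 bars × 4 beats = 28 beats; 1 beat/chord → 28 chords.
B: 20 bars × 4 beats = 80 beats; 8 beats/chord → 10 chords.
C: 8 bars × 6 beats = 48 beats; 1 beat/chord → 48 chords.
D: 23 bars × 4 beats = 92 beats; 4 beats/chord → 23 chords.
E: 11 bars × 6 beats = 66 beats; 1.5 beats/chord → 44 chords.
Total: 28 + 10 + 48 + 23 + 44 = 153.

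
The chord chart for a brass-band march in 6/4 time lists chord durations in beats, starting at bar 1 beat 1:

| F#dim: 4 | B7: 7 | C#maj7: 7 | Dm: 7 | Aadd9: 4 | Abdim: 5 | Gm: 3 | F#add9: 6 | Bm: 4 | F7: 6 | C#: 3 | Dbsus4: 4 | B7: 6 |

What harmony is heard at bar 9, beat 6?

Beat 6 of bar 9 is beat (9−1)×6 + 6 = 54 overall.
Running totals: F#dim ends at 4, B7 ends at 11, C#maj7 ends at 18, Dm ends at 25, Aadd9 ends at 29, Abdim ends at 34, Gm ends at 37, F#add9 ends at 43, Bm ends at 47, F7 ends at 53, C# ends at 56.
Beat 54 falls within C#.

C#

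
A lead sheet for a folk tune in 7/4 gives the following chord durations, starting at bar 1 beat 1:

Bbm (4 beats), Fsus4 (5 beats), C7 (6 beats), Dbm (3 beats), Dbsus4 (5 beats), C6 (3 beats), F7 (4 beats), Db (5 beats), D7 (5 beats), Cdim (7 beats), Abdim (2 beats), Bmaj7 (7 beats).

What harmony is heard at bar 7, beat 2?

Cdim

Beat 2 of bar 7 is beat (7−1)×7 + 2 = 44 overall.
Running totals: Bbm ends at 4, Fsus4 ends at 9, C7 ends at 15, Dbm ends at 18, Dbsus4 ends at 23, C6 ends at 26, F7 ends at 30, Db ends at 35, D7 ends at 40, Cdim ends at 47.
Beat 44 falls within Cdim.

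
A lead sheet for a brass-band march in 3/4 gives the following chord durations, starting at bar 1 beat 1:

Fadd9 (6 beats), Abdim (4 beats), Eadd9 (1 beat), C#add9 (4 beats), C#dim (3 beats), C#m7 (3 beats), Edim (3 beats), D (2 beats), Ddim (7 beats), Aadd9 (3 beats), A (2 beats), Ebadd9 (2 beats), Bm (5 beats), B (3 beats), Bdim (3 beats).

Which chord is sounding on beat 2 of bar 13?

Beat 2 of bar 13 is beat (13−1)×3 + 2 = 38 overall.
Running totals: Fadd9 ends at 6, Abdim ends at 10, Eadd9 ends at 11, C#add9 ends at 15, C#dim ends at 18, C#m7 ends at 21, Edim ends at 24, D ends at 26, Ddim ends at 33, Aadd9 ends at 36, A ends at 38.
Beat 38 falls within A.

A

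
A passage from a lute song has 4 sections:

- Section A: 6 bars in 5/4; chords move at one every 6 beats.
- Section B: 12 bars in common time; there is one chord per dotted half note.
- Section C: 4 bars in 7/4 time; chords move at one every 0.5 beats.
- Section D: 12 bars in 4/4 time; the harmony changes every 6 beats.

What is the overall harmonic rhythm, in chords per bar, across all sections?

2.5 chords per bar

A: 6 × 5 = 30 beats ÷ 6 = 5 chords.
B: 12 × 4 = 48 beats ÷ 3 = 16 chords.
C: 4 × 7 = 28 beats ÷ 0.5 = 56 chords.
D: 12 × 4 = 48 beats ÷ 6 = 8 chords.
Overall: 85 chords over 34 bars → 85/34 = 2.5 chords per bar.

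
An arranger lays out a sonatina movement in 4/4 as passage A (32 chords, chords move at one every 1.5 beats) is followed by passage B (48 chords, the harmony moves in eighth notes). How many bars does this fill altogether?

A: 32 × 1.5 = 48 beats = 12 bars.
B: 48 × 0.5 = 24 beats = 6 bars.
Total: 12 + 6 = 18 bars.

18 bars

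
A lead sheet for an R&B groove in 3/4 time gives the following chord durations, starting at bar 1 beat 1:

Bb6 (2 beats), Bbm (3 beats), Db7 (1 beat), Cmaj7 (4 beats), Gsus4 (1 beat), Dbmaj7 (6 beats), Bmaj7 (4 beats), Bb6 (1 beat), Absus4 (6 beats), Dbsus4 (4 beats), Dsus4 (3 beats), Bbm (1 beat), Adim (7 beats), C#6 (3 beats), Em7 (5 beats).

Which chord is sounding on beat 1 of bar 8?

Beat 1 of bar 8 is beat (8−1)×3 + 1 = 22 overall.
Running totals: Bb6 ends at 2, Bbm ends at 5, Db7 ends at 6, Cmaj7 ends at 10, Gsus4 ends at 11, Dbmaj7 ends at 17, Bmaj7 ends at 21, Bb6 ends at 22.
Beat 22 falls within Bb6.

Bb6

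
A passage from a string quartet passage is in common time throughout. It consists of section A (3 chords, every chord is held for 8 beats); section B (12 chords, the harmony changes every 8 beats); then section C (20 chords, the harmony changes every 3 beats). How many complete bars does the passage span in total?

45 bars

A: 3 × 8 = 24 beats = 6 bars.
B: 12 × 8 = 96 beats = 24 bars.
C: 20 × 3 = 60 beats = 15 bars.
Total: 6 + 24 + 15 = 45 bars.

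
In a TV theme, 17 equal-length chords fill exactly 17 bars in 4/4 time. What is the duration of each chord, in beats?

17 bars × 4 beats/bar = 68 beats total.
68 beats ÷ 17 chords = 4 beats per chord.
(That is a whole note.)

4 beats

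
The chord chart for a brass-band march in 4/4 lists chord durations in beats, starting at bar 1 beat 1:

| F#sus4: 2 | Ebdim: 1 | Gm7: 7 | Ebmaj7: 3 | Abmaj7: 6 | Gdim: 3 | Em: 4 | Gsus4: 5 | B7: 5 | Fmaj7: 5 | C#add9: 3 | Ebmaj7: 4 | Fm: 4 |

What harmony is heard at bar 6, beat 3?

Em

Beat 3 of bar 6 is beat (6−1)×4 + 3 = 23 overall.
Running totals: F#sus4 ends at 2, Ebdim ends at 3, Gm7 ends at 10, Ebmaj7 ends at 13, Abmaj7 ends at 19, Gdim ends at 22, Em ends at 26.
Beat 23 falls within Em.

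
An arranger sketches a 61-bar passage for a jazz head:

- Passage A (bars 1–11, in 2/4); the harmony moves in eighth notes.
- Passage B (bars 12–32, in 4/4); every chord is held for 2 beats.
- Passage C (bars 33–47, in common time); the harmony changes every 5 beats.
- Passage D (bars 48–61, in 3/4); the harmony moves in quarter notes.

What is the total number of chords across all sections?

A: 11 bars × 2 beats = 22 beats; 0.5 beats/chord → 44 chords.
B: 21 bars × 4 beats = 84 beats; 2 beats/chord → 42 chords.
C: 15 bars × 4 beats = 60 beats; 5 beats/chord → 12 chords.
D: 14 bars × 3 beats = 42 beats; 1 beat/chord → 42 chords.
Total: 44 + 42 + 12 + 42 = 140.

140 chords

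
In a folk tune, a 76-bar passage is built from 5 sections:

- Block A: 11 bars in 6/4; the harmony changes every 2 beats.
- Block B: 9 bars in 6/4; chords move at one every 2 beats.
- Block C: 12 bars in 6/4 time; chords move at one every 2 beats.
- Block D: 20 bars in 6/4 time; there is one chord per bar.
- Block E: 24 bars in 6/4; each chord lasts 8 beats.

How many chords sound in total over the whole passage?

A: 11·6 = 66 beats, 66/2 = 33 chords.
B: 9·6 = 54 beats, 54/2 = 27 chords.
C: 12·6 = 72 beats, 72/2 = 36 chords.
D: 20·6 = 120 beats, 120/6 = 20 chords.
E: 24·6 = 144 beats, 144/8 = 18 chords.
Total: 33 + 27 + 36 + 20 + 18 = 134.

134 chords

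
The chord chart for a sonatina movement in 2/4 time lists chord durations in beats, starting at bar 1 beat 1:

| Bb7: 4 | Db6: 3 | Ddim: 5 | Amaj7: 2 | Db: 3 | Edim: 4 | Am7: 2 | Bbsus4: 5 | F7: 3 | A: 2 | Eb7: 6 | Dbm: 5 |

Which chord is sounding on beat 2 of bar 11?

Beat 2 of bar 11 is beat (11−1)×2 + 2 = 22 overall.
Running totals: Bb7 ends at 4, Db6 ends at 7, Ddim ends at 12, Amaj7 ends at 14, Db ends at 17, Edim ends at 21, Am7 ends at 23.
Beat 22 falls within Am7.

Am7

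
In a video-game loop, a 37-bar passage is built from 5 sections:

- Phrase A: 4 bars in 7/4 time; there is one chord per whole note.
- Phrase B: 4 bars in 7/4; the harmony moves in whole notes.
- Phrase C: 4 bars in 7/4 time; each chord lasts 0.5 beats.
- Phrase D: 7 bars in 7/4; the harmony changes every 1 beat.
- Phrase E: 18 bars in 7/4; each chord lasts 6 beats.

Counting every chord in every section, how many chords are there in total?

A has 28 beats and chords last 4 each, so 7 chords.
B has 28 beats and chords last 4 each, so 7 chords.
C has 28 beats and chords last 0.5 each, so 56 chords.
D has 49 beats and chords last 1 each, so 49 chords.
E has 126 beats and chords last 6 each, so 21 chords.
Total: 7 + 7 + 56 + 49 + 21 = 140.

140 chords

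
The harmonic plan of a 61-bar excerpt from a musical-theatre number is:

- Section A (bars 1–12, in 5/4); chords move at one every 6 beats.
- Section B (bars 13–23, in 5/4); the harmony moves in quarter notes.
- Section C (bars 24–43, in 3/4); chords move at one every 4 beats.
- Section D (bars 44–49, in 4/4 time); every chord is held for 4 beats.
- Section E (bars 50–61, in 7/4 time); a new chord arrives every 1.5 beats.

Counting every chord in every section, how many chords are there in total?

A: 12 bars × 5 beats = 60 beats; 6 beats/chord → 10 chords.
B: 11 bars × 5 beats = 55 beats; 1 beat/chord → 55 chords.
C: 20 bars × 3 beats = 60 beats; 4 beats/chord → 15 chords.
D: 6 bars × 4 beats = 24 beats; 4 beats/chord → 6 chords.
E: 12 bars × 7 beats = 84 beats; 1.5 beats/chord → 56 chords.
Total: 10 + 55 + 15 + 6 + 56 = 142.

142 chords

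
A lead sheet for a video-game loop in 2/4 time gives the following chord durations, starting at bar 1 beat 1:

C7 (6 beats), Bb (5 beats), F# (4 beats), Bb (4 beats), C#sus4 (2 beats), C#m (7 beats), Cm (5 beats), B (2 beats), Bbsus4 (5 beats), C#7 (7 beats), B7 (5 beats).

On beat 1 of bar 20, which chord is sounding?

Beat 1 of bar 20 is beat (20−1)×2 + 1 = 39 overall.
Running totals: C7 ends at 6, Bb ends at 11, F# ends at 15, Bb ends at 19, C#sus4 ends at 21, C#m ends at 28, Cm ends at 33, B ends at 35, Bbsus4 ends at 40.
Beat 39 falls within Bbsus4.

Bbsus4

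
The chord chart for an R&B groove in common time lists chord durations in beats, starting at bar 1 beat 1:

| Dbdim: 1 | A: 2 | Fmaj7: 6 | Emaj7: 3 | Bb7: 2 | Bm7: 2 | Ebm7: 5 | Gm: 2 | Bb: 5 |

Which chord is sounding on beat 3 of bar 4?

Beat 3 of bar 4 is beat (4−1)×4 + 3 = 15 overall.
Running totals: Dbdim ends at 1, A ends at 3, Fmaj7 ends at 9, Emaj7 ends at 12, Bb7 ends at 14, Bm7 ends at 16.
Beat 15 falls within Bm7.

Bm7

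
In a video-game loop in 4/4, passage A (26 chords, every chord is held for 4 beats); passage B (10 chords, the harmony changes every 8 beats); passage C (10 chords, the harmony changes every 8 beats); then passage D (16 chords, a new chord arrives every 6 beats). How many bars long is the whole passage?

90 bars

A: 26 × 4 = 104 beats = 26 bars.
B: 10 × 8 = 80 beats = 20 bars.
C: 10 × 8 = 80 beats = 20 bars.
D: 16 × 6 = 96 beats = 24 bars.
Total: 26 + 20 + 20 + 24 = 90 bars.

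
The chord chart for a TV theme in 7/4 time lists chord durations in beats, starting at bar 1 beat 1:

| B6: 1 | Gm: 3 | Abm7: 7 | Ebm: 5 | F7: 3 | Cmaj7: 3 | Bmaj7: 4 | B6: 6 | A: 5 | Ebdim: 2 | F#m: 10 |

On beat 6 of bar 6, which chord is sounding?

F#m

Beat 6 of bar 6 is beat (6−1)×7 + 6 = 41 overall.
Running totals: B6 ends at 1, Gm ends at 4, Abm7 ends at 11, Ebm ends at 16, F7 ends at 19, Cmaj7 ends at 22, Bmaj7 ends at 26, B6 ends at 32, A ends at 37, Ebdim ends at 39, F#m ends at 49.
Beat 41 falls within F#m.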